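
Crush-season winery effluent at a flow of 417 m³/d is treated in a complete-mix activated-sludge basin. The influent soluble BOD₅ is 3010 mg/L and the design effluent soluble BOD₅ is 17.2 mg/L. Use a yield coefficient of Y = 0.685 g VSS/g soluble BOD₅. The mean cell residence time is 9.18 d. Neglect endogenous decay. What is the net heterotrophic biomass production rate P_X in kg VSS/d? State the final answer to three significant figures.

P_X ≈ 855 kg VSS/d

Since k_d ≈ 0, Y_obs = Y = 0.685 g VSS/g soluble BOD₅.
Q·(S₀ − S) = 417 × (3010 − 17.2) × 10⁻³ = 1248 kg/d removed.
Biomass produced: P_X = Y_obs·Q·ΔS = 0.6850 × 1248 ≈ 854.9 kg VSS/d.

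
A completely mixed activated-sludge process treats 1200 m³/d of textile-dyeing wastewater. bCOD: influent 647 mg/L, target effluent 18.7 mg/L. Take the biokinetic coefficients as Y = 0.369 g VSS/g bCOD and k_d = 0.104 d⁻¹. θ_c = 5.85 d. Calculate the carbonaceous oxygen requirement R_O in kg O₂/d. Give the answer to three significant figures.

R_O ≈ 508 kg O₂/d

Correct the yield for decay: Y_obs = Y/(1 + k_d θ_c) = 0.369 / (1 + 0.104 × 5.85) = 0.369 / 1.608 = 0.2294.
Q·(S₀ − S) = 1200 × (647 − 18.7) × 10⁻³ = 754.0 kg/d removed.
Biomass synthesised: P_X = Y_obs × 754.0 = 173.0 kg VSS/d.
R_O = Q·(S₀ − S) − 1.42·P_X = 754.0 − 1.42 × 173.0 = 508.3 kg O₂/d.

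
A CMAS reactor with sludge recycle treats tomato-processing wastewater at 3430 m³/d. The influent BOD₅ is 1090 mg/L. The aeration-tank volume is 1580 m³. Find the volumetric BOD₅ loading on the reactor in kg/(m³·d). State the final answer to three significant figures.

Volumetric loading L_v = Q·S₀ / V = 3430 × 1090 g/m³ / 1580 m³ = 2366 g/(m³·d) = 2.366 kg BOD₅/(m³·d).

L_v ≈ 2.37 kg BOD₅/(m³·d)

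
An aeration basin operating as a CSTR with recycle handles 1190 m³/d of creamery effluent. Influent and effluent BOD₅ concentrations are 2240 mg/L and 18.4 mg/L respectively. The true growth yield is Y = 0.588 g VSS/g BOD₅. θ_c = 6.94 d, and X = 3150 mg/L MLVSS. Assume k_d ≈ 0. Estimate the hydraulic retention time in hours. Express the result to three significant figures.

τ ≈ 69.1 h

With k_d = 0 the design equation reduces to V = Y Q (S₀−S) θ_c / X = 0.588 × 1190 × (2240 − 18.4) × 6.94 / 3150 = 3425 m³.
τ = V/Q = 3425/1190 = 2.878 d, or 69.07 h.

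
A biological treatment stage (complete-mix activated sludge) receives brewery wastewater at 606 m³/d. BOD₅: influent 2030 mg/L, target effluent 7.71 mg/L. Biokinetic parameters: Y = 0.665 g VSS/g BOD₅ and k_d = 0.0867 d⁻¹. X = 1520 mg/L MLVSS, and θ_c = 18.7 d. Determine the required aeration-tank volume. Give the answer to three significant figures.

V ≈ 3820 m³

Steady-state biomass mass balance: V·X·(1 + k_d·θ_c) = Y·Q·(S₀ − S)·θ_c, so V = 0.665 × 606 × (2030 − 7.71) × 18.7 / [1520 × (1 + 0.0867 × 18.7)] = 1.52×10^7 / 3984 = 3825 m³.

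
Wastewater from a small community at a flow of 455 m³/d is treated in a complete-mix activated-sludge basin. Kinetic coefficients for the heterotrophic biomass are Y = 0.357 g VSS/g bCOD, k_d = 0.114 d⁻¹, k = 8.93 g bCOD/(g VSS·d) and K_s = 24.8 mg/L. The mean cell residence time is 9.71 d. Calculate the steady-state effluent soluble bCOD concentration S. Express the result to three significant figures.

For a completely mixed reactor with recycle the Lawrence–McCarty relation gives S = K_s·(1 + k_d·θ_c) / [θ_c·(Y·k − k_d) − 1] = 24.8 × (1 + 0.114 × 9.71) / [9.71 × (0.357 × 8.93 − 0.114) − 1] = 52.25 / 28.85 = 1.811 mg/L.

S ≈ 1.81 mg/L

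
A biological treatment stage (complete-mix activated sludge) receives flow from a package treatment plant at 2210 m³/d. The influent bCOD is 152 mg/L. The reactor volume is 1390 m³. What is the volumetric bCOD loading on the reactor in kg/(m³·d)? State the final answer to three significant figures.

L_v ≈ 0.242 kg bCOD/(m³·d)

L_v = Q S₀ / V = 2210 × 152 × 10⁻³ / 1390 = 0.2417 kg/(m³·d).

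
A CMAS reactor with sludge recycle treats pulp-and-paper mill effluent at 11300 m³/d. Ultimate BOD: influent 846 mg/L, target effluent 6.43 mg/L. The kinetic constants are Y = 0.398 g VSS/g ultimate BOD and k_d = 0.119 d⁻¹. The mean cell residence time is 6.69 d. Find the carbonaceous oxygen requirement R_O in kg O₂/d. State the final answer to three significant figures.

R_O ≈ 6500 kg O₂/d

The observed yield is Y_obs = Y/(1 + k_d·θ_c) = 0.398 / (1 + 0.119 × 6.69) = 0.398 / 1.796 = 0.2216 g VSS per g ultimate BOD removed.
Mass of ultimate BOD removed per day: Q(S₀ − S) = 11300 × 839.6 g/m³ = 9487 kg/d.
Biomass synthesised: P_X = Y_obs × 9487 = 2102 kg VSS/d.
R_O = Q·ΔS − 1.42 P_X = 9487 − 2985 = 6502 kg O₂/d.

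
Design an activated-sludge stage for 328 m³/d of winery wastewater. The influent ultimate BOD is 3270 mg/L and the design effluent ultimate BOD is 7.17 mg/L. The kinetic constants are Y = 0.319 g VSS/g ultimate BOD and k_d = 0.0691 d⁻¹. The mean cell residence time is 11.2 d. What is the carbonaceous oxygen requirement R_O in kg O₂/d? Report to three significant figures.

Observed yield with endogenous decay: Y_obs = Y / (1 + k_d·θ_c) = 0.319 / (1 + 0.0691 × 11.2) = 0.319 / 1.774 = 0.1798 g VSS/g ultimate BOD.
Substrate removed = Q·(S₀ − S) = 328 m³/d × (3270 − 7.17) g/m³ = 1.07×10^6 g/d = 1070 kg/d.
Biomass synthesised: P_X = Y_obs × 1070 = 192.5 kg VSS/d.
Carbonaceous O₂ demand = substrate oxidised − cell-mass equivalent = 1070 − 1.42 × 192.5 = 796.9 kg O₂/d.

R_O ≈ 797 kg O₂/d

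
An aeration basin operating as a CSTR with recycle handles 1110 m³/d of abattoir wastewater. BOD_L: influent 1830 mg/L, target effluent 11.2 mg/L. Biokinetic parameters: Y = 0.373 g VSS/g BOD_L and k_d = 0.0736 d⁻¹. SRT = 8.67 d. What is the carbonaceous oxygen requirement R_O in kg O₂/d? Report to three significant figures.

Y_obs = Y / (1 + k_d θ_c) = 0.373 / (1 + 0.0736 × 8.67) = 0.373 / 1.638 = 0.2277.
ΔS = 1830 − 11.2 = 1819 mg/L, so the substrate removal rate is 1110 × 1819/1000 = 2019 kg BOD_L/d.
P_X = Y_obs·Q·(S₀ − S) = 0.2277 × 2019 = 459.7 kg VSS/d.
R_O = Q·ΔS − 1.42 P_X = 2019 − 652.8 = 1366 kg O₂/d.

R_O ≈ 1370 kg O₂/d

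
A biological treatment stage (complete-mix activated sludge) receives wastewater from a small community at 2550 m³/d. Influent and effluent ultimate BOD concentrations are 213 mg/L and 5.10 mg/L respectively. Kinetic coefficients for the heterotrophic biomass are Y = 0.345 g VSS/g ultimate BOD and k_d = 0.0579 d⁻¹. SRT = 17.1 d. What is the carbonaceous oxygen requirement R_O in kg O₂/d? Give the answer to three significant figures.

R_O ≈ 400 kg O₂/d

The observed yield is Y_obs = Y/(1 + k_d·θ_c) = 0.345 / (1 + 0.0579 × 17.1) = 0.345 / 1.990 = 0.1734 g VSS per g ultimate BOD removed.
Mass of ultimate BOD removed per day: Q(S₀ − S) = 2550 × 207.9 g/m³ = 530.1 kg/d.
Net sludge production P_X = 0.1734 × 530.1 = 91.91 kg VSS/d.
R_O = Q·(S₀ − S) − 1.42·P_X = 530.1 − 1.42 × 91.91 = 399.6 kg O₂/d.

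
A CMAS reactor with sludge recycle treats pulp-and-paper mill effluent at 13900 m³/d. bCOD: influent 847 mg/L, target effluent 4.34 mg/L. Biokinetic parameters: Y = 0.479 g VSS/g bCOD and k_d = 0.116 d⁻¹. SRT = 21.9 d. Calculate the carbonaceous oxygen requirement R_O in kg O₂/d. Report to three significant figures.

R_O ≈ 9460 kg O₂/d

The observed yield is Y_obs = Y/(1 + k_d·θ_c) = 0.479 / (1 + 0.116 × 21.9) = 0.479 / 3.540 = 0.1353 g VSS per g bCOD removed.
Q·(S₀ − S) = 13900 × (847 − 4.34) × 10⁻³ = 11713 kg/d removed.
Biomass synthesised: P_X = Y_obs × 11713 = 1585 kg VSS/d.
R_O = Q·(S₀ − S) − 1.42·P_X = 11713 − 1.42 × 1585 = 9463 kg O₂/d.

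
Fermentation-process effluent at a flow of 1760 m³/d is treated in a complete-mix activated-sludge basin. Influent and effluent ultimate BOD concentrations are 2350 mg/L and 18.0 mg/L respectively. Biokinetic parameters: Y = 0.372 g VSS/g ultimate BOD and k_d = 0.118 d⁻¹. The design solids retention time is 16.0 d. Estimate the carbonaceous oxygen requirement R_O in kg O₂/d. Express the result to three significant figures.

Correct the yield for decay: Y_obs = Y/(1 + k_d θ_c) = 0.372 / (1 + 0.118 × 16.0) = 0.372 / 2.888 = 0.1288.
Q·(S₀ − S) = 1760 × (2350 − 18.0) × 10⁻³ = 4104 kg/d removed.
Biomass synthesised: P_X = Y_obs × 4104 = 528.7 kg VSS/d.
R_O = Q·ΔS − 1.42 P_X = 4104 − 750.7 = 3354 kg O₂/d.

R_O ≈ 3350 kg O₂/d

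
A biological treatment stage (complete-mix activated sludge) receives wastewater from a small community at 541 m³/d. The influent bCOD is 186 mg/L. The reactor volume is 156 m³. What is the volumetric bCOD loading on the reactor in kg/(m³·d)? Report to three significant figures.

Applied bCOD load per unit volume = Q·S₀/V = (541 × 186/1000)/156.0 = 0.6450 kg bCOD·m⁻³·d⁻¹.

L_v ≈ 0.645 kg bCOD/(m³·d)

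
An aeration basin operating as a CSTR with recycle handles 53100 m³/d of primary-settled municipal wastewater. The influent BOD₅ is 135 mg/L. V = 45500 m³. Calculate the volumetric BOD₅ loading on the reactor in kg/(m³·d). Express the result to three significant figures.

L_v = Q S₀ / V = 53100 × 135 × 10⁻³ / 45500 = 0.1575 kg/(m³·d).

L_v ≈ 0.158 kg BOD₅/(m³·d)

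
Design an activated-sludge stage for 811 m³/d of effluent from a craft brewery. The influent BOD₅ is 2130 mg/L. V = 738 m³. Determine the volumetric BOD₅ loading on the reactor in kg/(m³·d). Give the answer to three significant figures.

Applied BOD₅ load per unit volume = Q·S₀/V = (811 × 2130/1000)/738.0 = 2.341 kg BOD₅·m⁻³·d⁻¹.

L_v ≈ 2.34 kg BOD₅/(m³·d)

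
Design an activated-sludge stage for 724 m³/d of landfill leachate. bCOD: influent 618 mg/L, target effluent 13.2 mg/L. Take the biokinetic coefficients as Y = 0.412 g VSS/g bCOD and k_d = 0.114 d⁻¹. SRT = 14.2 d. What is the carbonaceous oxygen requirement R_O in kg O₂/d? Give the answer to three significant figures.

R_O ≈ 340 kg O₂/d

The observed yield is Y_obs = Y/(1 + k_d·θ_c) = 0.412 / (1 + 0.114 × 14.2) = 0.412 / 2.619 = 0.1573 g VSS per g bCOD removed.
ΔS = 618 − 13.2 = 604.8 mg/L, so the substrate removal rate is 724 × 604.8/1000 = 437.9 kg bCOD/d.
Biomass synthesised: P_X = Y_obs × 437.9 = 68.89 kg VSS/d.
R_O = Q·(S₀ − S) − 1.42·P_X = 437.9 − 1.42 × 68.89 = 340.1 kg O₂/d.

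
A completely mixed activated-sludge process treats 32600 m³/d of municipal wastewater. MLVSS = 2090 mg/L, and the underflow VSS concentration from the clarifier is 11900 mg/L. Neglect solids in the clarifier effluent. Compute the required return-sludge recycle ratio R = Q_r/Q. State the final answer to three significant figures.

R ≈ 0.213

Solids balance on the clarifier gives (1+R)X = R·X_r, so R = X/(X_r − X) = 2090 / (11900 − 2090) = 0.2130.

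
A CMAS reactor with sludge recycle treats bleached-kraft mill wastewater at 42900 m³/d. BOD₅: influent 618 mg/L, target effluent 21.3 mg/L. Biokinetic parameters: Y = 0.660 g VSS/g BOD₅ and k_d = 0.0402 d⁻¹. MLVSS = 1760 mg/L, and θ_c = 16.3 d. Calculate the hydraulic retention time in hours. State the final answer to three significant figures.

τ ≈ 52.9 h

Rearranging the biomass balance for a CMAS with decay, V = Y·Q·ΔS·θ_c / [X·(1+k_d θ_c)] = 0.660 × 42900 × (618 − 21.3) × 16.3 / [1760 × (1 + 0.0402 × 16.3)] = 2.75×10^8 / 2913 = 94529 m³.
τ = V/Q = 94529/42900 = 2.203 d, or 52.88 h.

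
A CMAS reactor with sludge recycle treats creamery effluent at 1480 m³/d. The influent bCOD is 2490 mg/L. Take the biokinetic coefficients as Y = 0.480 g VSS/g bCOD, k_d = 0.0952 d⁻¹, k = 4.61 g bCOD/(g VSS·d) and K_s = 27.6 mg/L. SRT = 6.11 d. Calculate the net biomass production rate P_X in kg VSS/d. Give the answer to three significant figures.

P_X ≈ 1120 kg VSS/d

Effluent substrate depends only on kinetics and SRT: S = K_s(1 + k_d θ_c) / [θ_c(Yk − k_d) − 1] = 27.6 × (1 + 0.0952 × 6.11) / [6.11 × (0.480 × 4.61 − 0.0952) − 1] = 43.65 / 11.94 = 3.657 mg/L.
The observed yield is Y_obs = Y/(1 + k_d·θ_c) = 0.480 / (1 + 0.0952 × 6.11) = 0.480 / 1.582 = 0.3035 g VSS per g bCOD removed.
Q·(S₀ − S) = 1480 × (2490 − 3.66) × 10⁻³ = 3680 kg/d removed.
P_X = Y_obs · Q(S₀ − S) = 0.3035 × 3680 = 1117 kg VSS/d.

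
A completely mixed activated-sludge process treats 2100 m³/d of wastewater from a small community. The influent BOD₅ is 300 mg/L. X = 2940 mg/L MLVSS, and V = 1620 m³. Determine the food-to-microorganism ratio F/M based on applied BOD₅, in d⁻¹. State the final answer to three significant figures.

F/M = applied load / biomass = Q·S₀/(V·X) = 2100 × 300 / (1620 × 2940) = 0.1323 d⁻¹.

F/M ≈ 0.132 d⁻¹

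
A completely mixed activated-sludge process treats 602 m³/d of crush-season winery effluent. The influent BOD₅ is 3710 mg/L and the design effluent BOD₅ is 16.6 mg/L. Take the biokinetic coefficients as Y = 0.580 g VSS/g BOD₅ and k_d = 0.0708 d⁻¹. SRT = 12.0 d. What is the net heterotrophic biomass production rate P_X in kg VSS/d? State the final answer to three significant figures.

P_X ≈ 697 kg VSS/d

The observed yield is Y_obs = Y/(1 + k_d·θ_c) = 0.580 / (1 + 0.0708 × 12.0) = 0.580 / 1.850 = 0.3136 g VSS per g BOD₅ removed.
ΔS = 3710 − 16.6 = 3693 mg/L, so the substrate removal rate is 602 × 3693/1000 = 2223 kg BOD₅/d.
Net biomass production P_X = Y_obs × Q·(S₀ − S) = 0.3136 × 2223 = 697.2 kg VSS/d.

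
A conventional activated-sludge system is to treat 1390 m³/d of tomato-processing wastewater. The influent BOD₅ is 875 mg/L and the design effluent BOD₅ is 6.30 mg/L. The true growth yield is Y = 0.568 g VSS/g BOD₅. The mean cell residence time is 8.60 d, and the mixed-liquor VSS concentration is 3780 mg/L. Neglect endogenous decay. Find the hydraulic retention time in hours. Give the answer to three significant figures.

τ ≈ 26.9 h

V·X = Y·Q·ΔS·θ_c gives V = 0.568 × 1390 × (875 − 6.30) × 8.60 / 3780 = 1560 m³.
HRT = V/Q = 1560 m³ / 1390 m³·d⁻¹ = 1.123 d × 24 = 26.94 h.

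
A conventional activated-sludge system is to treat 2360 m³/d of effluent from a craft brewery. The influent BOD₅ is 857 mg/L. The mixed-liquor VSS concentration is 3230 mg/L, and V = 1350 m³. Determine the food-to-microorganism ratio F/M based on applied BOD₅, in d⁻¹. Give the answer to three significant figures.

Food-to-microorganism ratio F/M = Q S₀ / (V X) = 2360 × 857 / (1350 × 3230) = 0.4638 d⁻¹.

F/M ≈ 0.464 d⁻¹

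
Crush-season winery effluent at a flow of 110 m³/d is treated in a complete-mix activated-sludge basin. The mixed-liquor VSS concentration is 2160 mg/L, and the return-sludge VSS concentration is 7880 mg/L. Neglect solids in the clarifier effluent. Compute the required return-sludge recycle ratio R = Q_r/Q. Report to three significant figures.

R ≈ 0.378

R = Q_r/Q = X/(X_r − X) = 2160 / (7880 − 2160) = 0.3776.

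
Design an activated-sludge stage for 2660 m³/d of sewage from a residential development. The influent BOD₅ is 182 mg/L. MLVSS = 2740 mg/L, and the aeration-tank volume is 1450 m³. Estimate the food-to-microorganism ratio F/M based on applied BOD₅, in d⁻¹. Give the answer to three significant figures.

F/M = applied load / biomass = Q·S₀/(V·X) = 2660 × 182 / (1450 × 2740) = 0.1219 d⁻¹.

F/M ≈ 0.122 d⁻¹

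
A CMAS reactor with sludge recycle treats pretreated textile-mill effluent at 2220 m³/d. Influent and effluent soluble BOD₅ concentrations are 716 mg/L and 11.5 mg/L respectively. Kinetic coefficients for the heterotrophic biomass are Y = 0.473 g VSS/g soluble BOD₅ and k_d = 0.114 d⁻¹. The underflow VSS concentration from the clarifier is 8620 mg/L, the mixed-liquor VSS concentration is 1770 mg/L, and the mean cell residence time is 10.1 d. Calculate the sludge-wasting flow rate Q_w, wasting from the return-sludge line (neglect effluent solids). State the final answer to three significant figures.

Q_w ≈ 39.9 m³/d

From the SRT design equation V = Y Q (S₀−S) θ_c / [X (1 + k_d θ_c)] = 0.473 × 2220 × (716 − 11.5) × 10.1 / [1770 × (1 + 0.114 × 10.1)] = 7.47×10^6 / 3808 = 1962 m³.
Q_w = (V·X)/(θ_c X_r) = 1962 × 1770 / (10.1 × 8620) = 39.89 m³/d.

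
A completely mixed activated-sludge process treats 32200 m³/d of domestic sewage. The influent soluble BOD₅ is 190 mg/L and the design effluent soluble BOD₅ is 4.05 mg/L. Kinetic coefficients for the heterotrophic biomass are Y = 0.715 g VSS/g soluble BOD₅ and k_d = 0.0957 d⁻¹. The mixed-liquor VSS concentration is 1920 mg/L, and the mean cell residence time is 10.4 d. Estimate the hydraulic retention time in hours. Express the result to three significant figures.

τ ≈ 8.66 h

From the SRT design equation V = Y Q (S₀−S) θ_c / [X (1 + k_d θ_c)] = 0.715 × 32200 × (190 − 4.05) × 10.4 / [1920 × (1 + 0.0957 × 10.4)] = 4.45×10^7 / 3831 = 11622 m³.
Hydraulic retention time τ = V/Q = 11622 / 32200 = 0.3609 d = 8.662 h.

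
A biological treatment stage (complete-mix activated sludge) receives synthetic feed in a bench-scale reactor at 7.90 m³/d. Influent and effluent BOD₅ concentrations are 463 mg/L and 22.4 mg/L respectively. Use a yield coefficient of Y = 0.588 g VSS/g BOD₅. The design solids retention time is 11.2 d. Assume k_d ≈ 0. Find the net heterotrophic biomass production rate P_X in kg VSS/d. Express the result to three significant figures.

P_X ≈ 2.05 kg VSS/d

No decay correction is needed, so Y_obs = Y = 0.588.
ΔS = 463 − 22.4 = 440.6 mg/L, so the substrate removal rate is 7.90 × 440.6/1000 = 3.481 kg BOD₅/d.
So the net sludge growth is P_X = 0.5880 × 3.481 = 2.047 kg VSS/d.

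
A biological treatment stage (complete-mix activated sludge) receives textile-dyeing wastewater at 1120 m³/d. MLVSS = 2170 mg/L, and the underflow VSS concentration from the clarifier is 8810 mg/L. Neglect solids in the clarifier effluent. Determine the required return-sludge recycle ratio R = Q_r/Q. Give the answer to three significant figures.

Mass balance around the secondary clarifier (neglecting effluent solids): R = X / (X_r − X) = 2170 / (8810 − 2170) = 0.3268.

R ≈ 0.327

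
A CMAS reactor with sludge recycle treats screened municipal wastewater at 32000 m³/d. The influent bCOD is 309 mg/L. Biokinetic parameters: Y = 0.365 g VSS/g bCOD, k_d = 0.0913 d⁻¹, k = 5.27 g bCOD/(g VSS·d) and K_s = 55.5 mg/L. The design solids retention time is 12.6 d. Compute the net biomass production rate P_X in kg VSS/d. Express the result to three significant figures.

For a completely mixed reactor with recycle the Lawrence–McCarty relation gives S = K_s·(1 + k_d·θ_c) / [θ_c·(Y·k − k_d) − 1] = 55.5 × (1 + 0.0913 × 12.6) / [12.6 × (0.365 × 5.27 − 0.0913) − 1] = 119.3 / 22.09 = 5.404 mg/L.
Y_obs = Y / (1 + k_d θ_c) = 0.365 / (1 + 0.0913 × 12.6) = 0.365 / 2.150 = 0.1697.
Substrate removed = Q·(S₀ − S) = 32000 m³/d × (309 − 5.40) g/m³ = 9.72×10^6 g/d = 9715 kg/d.
P_X = Y_obs · Q(S₀ − S) = 0.1697 × 9715 = 1649 kg VSS/d.

P_X ≈ 1650 kg VSS/d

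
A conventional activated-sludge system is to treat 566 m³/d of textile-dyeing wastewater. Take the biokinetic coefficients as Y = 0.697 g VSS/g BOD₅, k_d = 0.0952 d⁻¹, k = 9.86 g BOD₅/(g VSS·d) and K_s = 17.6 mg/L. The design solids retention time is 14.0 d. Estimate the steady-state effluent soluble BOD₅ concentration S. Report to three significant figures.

For a completely mixed reactor with recycle the Lawrence–McCarty relation gives S = K_s·(1 + k_d·θ_c) / [θ_c·(Y·k − k_d) − 1] = 17.6 × (1 + 0.0952 × 14.0) / [14.0 × (0.697 × 9.86 − 0.0952) − 1] = 41.06 / 93.88 = 0.4373 mg/L.

S ≈ 0.437 mg/L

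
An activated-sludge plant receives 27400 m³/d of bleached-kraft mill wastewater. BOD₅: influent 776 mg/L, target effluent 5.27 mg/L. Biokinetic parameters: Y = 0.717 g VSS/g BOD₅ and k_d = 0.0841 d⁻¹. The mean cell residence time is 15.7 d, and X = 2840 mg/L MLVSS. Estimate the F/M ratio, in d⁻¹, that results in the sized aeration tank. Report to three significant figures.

Steady-state biomass mass balance: V·X·(1 + k_d·θ_c) = Y·Q·(S₀ − S)·θ_c, so V = 0.717 × 27400 × (776 − 5.27) × 15.7 / [2840 × (1 + 0.0841 × 15.7)] = 2.38×10^8 / 6590 = 36074 m³.
Food-to-microorganism ratio F/M = Q S₀ / (V X) = 27400 × 776 / (36074 × 2840) = 0.2075 d⁻¹.

F/M ≈ 0.208 d⁻¹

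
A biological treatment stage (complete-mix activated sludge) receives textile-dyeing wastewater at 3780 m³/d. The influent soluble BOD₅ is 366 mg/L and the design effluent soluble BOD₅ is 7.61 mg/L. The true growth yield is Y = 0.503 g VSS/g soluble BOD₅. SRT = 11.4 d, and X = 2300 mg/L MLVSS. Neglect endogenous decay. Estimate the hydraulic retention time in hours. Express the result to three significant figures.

τ ≈ 21.4 h

With k_d = 0 the design equation reduces to V = Y Q (S₀−S) θ_c / X = 0.503 × 3780 × (366 − 7.61) × 11.4 / 2300 = 3377 m³.
Hydraulic retention time τ = V/Q = 3377 / 3780 = 0.8935 d = 21.44 h.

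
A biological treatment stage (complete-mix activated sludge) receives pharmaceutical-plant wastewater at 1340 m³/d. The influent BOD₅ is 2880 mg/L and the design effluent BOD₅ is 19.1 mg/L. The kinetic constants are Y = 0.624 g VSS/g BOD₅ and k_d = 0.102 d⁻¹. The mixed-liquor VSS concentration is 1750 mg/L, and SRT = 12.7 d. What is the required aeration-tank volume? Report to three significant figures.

V ≈ 7560 m³

Steady-state biomass mass balance: V·X·(1 + k_d·θ_c) = Y·Q·(S₀ − S)·θ_c, so V = 0.624 × 1340 × (2880 − 19.1) × 12.7 / [1750 × (1 + 0.102 × 12.7)] = 3.04×10^7 / 4017 = 7563 m³.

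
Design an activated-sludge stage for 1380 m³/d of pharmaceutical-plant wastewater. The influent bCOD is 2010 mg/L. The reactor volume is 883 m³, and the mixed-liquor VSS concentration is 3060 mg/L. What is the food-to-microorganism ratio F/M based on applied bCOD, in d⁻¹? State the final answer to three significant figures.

F/M ≈ 1.03 d⁻¹

Food-to-microorganism ratio F/M = Q S₀ / (V X) = 1380 × 2010 / (883.0 × 3060) = 1.027 d⁻¹.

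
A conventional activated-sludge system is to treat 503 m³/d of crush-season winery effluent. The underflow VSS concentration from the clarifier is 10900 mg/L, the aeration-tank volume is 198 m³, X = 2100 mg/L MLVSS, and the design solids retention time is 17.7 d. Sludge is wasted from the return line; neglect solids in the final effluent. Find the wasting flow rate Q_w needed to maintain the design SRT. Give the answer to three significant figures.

Q_w ≈ 2.16 m³/d

θ_c = V·X/(Q_w·X_r) when wasting from the recycle, so Q_w = V·X/(θ_c·X_r) = 198.0 × 2100 / (17.7 × 10900) = 2.155 m³/d.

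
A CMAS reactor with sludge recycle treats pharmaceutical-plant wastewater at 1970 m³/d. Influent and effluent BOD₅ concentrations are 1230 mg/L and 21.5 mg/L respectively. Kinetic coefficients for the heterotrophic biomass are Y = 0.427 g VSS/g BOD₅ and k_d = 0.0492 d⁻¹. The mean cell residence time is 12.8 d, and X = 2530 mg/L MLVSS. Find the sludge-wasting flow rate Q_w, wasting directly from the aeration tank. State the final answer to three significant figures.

Q_w ≈ 247 m³/d

Steady-state biomass mass balance: V·X·(1 + k_d·θ_c) = Y·Q·(S₀ − S)·θ_c, so V = 0.427 × 1970 × (1230 − 21.5) × 12.8 / [2530 × (1 + 0.0492 × 12.8)] = 1.3×10^7 / 4123 = 3156 m³.
With mixed-liquor wasting, θ_c = V/Q_w, so Q_w = V/θ_c = 3156/12.8 = 246.5 m³/d.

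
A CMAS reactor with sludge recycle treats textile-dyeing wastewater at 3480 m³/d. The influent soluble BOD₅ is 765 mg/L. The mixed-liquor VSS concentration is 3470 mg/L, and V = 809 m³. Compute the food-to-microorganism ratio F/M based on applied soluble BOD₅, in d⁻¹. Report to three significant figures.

F/M ≈ 0.948 d⁻¹

F/M = Q·S₀ / (V·X) = 3480 × 765 / (809.0 × 3470) = 0.9483 g soluble BOD₅·(g VSS·d)⁻¹.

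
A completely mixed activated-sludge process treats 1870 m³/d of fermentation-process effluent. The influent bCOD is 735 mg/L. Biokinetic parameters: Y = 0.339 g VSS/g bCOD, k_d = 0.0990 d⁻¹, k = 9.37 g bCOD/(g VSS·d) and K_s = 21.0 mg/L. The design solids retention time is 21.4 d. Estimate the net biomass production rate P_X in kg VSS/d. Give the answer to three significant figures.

P_X ≈ 149 kg VSS/d

Effluent substrate depends only on kinetics and SRT: S = K_s(1 + k_d θ_c) / [θ_c(Yk − k_d) − 1] = 21.0 × (1 + 0.0990 × 21.4) / [21.4 × (0.339 × 9.37 − 0.0990) − 1] = 65.49 / 64.86 = 1.010 mg/L.
Observed yield with endogenous decay: Y_obs = Y / (1 + k_d·θ_c) = 0.339 / (1 + 0.0990 × 21.4) = 0.339 / 3.119 = 0.1087 g VSS/g bCOD.
Mass of bCOD removed per day: Q(S₀ − S) = 1870 × 734.0 g/m³ = 1373 kg/d.
So the net sludge growth is P_X = 0.1087 × 1373 = 149.2 kg VSS/d.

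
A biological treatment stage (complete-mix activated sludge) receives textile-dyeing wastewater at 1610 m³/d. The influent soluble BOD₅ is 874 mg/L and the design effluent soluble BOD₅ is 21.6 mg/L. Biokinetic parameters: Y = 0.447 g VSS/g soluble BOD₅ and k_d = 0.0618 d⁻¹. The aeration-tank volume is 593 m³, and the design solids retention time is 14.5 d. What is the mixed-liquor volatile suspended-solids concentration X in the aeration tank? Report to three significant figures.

From V·X·(1 + k_d·θ_c) = Y·Q·(S₀ − S)·θ_c: X = 0.447 × 1610 × (874 − 21.6) × 14.5 / [593 × (1 + 0.0618 × 14.5)] = 7911 mg/L.

X ≈ 7910 mg/L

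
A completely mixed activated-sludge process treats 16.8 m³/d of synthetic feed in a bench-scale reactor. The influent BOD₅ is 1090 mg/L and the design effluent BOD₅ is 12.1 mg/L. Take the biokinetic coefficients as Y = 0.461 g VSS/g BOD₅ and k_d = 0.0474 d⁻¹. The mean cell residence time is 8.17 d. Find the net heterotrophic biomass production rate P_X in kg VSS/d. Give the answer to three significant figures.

P_X ≈ 6.02 kg VSS/d

The observed yield is Y_obs = Y/(1 + k_d·θ_c) = 0.461 / (1 + 0.0474 × 8.17) = 0.461 / 1.387 = 0.3323 g VSS per g BOD₅ removed.
Mass of BOD₅ removed per day: Q(S₀ − S) = 16.8 × 1078 g/m³ = 18.11 kg/d.
P_X = Y_obs · Q(S₀ − S) = 0.3323 × 18.11 = 6.018 kg VSS/d.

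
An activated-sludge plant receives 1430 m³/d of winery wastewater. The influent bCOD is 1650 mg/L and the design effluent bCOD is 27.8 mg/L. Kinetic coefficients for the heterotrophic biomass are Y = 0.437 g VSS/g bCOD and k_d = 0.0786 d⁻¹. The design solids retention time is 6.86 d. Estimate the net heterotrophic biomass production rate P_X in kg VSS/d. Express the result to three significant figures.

P_X ≈ 659 kg VSS/d

Observed yield with endogenous decay: Y_obs = Y / (1 + k_d·θ_c) = 0.437 / (1 + 0.0786 × 6.86) = 0.437 / 1.539 = 0.2839 g VSS/g bCOD.
ΔS = 1650 − 27.8 = 1622 mg/L, so the substrate removal rate is 1430 × 1622/1000 = 2320 kg bCOD/d.
So the net sludge growth is P_X = 0.2839 × 2320 = 658.6 kg VSS/d.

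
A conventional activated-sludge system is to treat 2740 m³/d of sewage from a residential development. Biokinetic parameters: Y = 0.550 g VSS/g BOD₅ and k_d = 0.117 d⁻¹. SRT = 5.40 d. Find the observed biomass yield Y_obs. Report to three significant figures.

Observed yield with endogenous decay: Y_obs = Y / (1 + k_d·θ_c) = 0.550 / (1 + 0.117 × 5.40) = 0.550 / 1.632 = 0.3371 g VSS/g BOD₅.

Y_obs ≈ 0.337 g VSS/g BOD₅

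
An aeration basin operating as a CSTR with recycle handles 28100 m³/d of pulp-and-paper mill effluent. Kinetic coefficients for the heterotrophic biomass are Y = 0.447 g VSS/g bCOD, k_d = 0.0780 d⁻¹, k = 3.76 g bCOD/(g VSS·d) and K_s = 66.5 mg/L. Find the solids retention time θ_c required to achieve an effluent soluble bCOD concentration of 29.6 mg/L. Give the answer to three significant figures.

θ_c ≈ 2.27 d

Specific growth rate at S = 29.6 mg/L: μ = YkS/(K_s+S) = 0.447·3.76·29.6/(66.5+29.6) = 0.5177 d⁻¹.
θ_c = 1/(μ − k_d) = 1/(0.5177 − 0.0780) = 1/0.4397 = 2.274 d.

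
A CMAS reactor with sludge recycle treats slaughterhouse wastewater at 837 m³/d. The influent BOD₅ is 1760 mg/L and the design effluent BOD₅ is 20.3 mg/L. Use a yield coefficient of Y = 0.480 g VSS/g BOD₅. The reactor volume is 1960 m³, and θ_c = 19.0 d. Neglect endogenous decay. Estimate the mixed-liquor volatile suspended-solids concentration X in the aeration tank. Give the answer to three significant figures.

X ≈ 6780 mg/L

Without decay, X = Y Q (S₀−S) θ_c / V = 0.480 × 837 × (1760 − 20.3) × 19.0 / 1960 = 6775 mg/L.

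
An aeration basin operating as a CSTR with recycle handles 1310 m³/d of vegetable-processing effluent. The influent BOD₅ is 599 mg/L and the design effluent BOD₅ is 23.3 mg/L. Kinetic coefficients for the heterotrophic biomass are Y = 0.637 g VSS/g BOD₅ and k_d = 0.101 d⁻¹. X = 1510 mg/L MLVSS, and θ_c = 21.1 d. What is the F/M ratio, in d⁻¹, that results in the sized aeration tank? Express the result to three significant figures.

F/M ≈ 0.242 d⁻¹

Steady-state biomass mass balance: V·X·(1 + k_d·θ_c) = Y·Q·(S₀ − S)·θ_c, so V = 0.637 × 1310 × (599 − 23.3) × 21.1 / [1510 × (1 + 0.101 × 21.1)] = 1.01×10^7 / 4728 = 2144 m³.
Food-to-microorganism ratio F/M = Q S₀ / (V X) = 1310 × 599 / (2144 × 1510) = 0.2424 d⁻¹.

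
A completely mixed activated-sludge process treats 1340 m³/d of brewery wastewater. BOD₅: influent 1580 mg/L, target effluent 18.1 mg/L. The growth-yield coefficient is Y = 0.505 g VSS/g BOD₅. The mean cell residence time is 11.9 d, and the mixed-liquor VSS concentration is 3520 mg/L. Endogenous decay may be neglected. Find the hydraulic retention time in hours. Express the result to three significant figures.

V·X = Y·Q·ΔS·θ_c gives V = 0.505 × 1340 × (1580 − 18.1) × 11.9 / 3520 = 3573 m³.
τ = V/Q = 3573/1340 = 2.667 d, or 64.00 h.

τ ≈ 64.0 h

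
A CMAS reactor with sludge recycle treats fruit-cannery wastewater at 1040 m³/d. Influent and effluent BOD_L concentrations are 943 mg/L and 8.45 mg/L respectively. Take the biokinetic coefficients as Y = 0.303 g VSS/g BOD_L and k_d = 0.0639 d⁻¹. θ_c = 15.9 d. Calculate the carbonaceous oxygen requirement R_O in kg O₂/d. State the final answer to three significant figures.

The observed yield is Y_obs = Y/(1 + k_d·θ_c) = 0.303 / (1 + 0.0639 × 15.9) = 0.303 / 2.016 = 0.1503 g VSS per g BOD_L removed.
Substrate removed = Q·(S₀ − S) = 1040 m³/d × (943 − 8.45) g/m³ = 9.72×10^5 g/d = 971.9 kg/d.
Net sludge production P_X = 0.1503 × 971.9 = 146.1 kg VSS/d.
R_O = Q·ΔS − 1.42 P_X = 971.9 − 207.4 = 764.5 kg O₂/d.

R_O ≈ 765 kg O₂/d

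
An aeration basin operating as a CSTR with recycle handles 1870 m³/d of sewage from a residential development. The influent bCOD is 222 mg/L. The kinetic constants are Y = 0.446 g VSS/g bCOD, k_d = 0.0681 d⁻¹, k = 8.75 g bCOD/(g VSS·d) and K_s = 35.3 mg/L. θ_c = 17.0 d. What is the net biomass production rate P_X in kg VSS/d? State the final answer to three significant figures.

P_X ≈ 85.4 kg VSS/d

From the Monod/SRT balance for a CMAS, S = K_s·(1+k_d θ_c)/[θ_c·(Y k − k_d) − 1] = 35.3 × (1 + 0.0681 × 17.0) / [17.0 × (0.446 × 8.75 − 0.0681) − 1] = 76.17 / 64.18 = 1.187 mg/L.
Observed yield with endogenous decay: Y_obs = Y / (1 + k_d·θ_c) = 0.446 / (1 + 0.0681 × 17.0) = 0.446 / 2.158 = 0.2067 g VSS/g bCOD.
Q·(S₀ − S) = 1870 × (222 − 1.19) × 10⁻³ = 412.9 kg/d removed.
So the net sludge growth is P_X = 0.2067 × 412.9 = 85.35 kg VSS/d.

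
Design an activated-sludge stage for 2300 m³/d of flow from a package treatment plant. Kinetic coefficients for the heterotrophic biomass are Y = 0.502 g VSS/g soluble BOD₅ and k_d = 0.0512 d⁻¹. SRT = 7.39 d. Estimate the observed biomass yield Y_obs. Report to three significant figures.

Y_obs ≈ 0.364 g VSS/g soluble BOD₅

Correct the yield for decay: Y_obs = Y/(1 + k_d θ_c) = 0.502 / (1 + 0.0512 × 7.39) = 0.502 / 1.378 = 0.3642.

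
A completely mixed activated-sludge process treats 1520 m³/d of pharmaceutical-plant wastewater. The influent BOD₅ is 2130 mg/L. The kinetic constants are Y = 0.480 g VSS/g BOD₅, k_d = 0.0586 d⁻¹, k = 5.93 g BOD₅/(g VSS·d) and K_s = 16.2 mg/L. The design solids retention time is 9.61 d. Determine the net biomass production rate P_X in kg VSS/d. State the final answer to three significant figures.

For a completely mixed reactor with recycle the Lawrence–McCarty relation gives S = K_s·(1 + k_d·θ_c) / [θ_c·(Y·k − k_d) − 1] = 16.2 × (1 + 0.0586 × 9.61) / [9.61 × (0.480 × 5.93 − 0.0586) − 1] = 25.32 / 25.79 = 0.9819 mg/L.
Correct the yield for decay: Y_obs = Y/(1 + k_d θ_c) = 0.480 / (1 + 0.0586 × 9.61) = 0.480 / 1.563 = 0.3071.
ΔS = 2130 − 0.982 = 2129 mg/L, so the substrate removal rate is 1520 × 2129/1000 = 3236 kg BOD₅/d.
Net biomass production P_X = Y_obs × Q·(S₀ − S) = 0.3071 × 3236 = 993.7 kg VSS/d.

P_X ≈ 994 kg VSS/d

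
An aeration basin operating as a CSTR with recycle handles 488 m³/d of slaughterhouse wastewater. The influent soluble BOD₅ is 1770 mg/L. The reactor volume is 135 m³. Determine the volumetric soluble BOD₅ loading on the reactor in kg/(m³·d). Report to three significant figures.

L_v ≈ 6.40 kg soluble BOD₅/(m³·d)

L_v = Q S₀ / V = 488 × 1770 × 10⁻³ / 135.0 = 6.398 kg/(m³·d).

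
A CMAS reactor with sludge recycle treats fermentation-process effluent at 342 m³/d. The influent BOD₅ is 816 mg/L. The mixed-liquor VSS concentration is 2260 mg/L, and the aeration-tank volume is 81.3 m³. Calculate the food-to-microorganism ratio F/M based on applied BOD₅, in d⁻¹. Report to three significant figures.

Food-to-microorganism ratio F/M = Q S₀ / (V X) = 342 × 816 / (81.30 × 2260) = 1.519 d⁻¹.

F/M ≈ 1.52 d⁻¹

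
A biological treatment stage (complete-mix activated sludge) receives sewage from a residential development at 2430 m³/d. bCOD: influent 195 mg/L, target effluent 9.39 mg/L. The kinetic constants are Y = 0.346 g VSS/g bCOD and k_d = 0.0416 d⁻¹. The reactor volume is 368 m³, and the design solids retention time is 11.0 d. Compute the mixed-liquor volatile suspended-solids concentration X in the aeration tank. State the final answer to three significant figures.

X ≈ 3200 mg/L

X = Y·Q·ΔS·θ_c / [V·(1 + k_d θ_c)] = 0.346 × 2430 × (195 − 9.39) × 11.0 / [368 × (1 + 0.0416 × 11.0)] = 3200 mg/L.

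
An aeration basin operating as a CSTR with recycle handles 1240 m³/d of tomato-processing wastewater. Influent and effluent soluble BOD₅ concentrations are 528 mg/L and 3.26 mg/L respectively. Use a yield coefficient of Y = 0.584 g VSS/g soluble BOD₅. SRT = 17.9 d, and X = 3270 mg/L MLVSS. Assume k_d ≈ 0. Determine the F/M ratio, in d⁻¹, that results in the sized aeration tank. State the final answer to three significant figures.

F/M ≈ 0.0963 d⁻¹

V·X = Y·Q·ΔS·θ_c gives V = 0.584 × 1240 × (528 − 3.26) × 17.9 / 3270 = 2080 m³.
Food-to-microorganism ratio F/M = Q S₀ / (V X) = 1240 × 528 / (2080 × 3270) = 0.09626 d⁻¹.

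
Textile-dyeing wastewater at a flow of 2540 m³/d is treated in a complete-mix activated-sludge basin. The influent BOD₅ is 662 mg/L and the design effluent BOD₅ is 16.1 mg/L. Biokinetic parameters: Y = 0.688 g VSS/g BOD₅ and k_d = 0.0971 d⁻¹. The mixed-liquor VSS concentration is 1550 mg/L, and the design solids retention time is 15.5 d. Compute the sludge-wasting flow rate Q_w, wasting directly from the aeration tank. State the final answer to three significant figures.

Q_w ≈ 291 m³/d

Steady-state biomass mass balance: V·X·(1 + k_d·θ_c) = Y·Q·(S₀ − S)·θ_c, so V = 0.688 × 2540 × (662 − 16.1) × 15.5 / [1550 × (1 + 0.0971 × 15.5)] = 1.75×10^7 / 3883 = 4506 m³.
For wasting at MLVSS concentration, Q_w = V/θ_c = 4506/15.5 = 290.7 m³/d.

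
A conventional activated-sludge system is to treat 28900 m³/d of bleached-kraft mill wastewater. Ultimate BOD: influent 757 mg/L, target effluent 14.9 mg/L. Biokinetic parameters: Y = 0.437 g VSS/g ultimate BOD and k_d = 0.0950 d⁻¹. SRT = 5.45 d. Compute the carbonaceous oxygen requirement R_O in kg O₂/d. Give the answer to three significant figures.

R_O ≈ 12700 kg O₂/d

Y_obs = Y / (1 + k_d θ_c) = 0.437 / (1 + 0.0950 × 5.45) = 0.437 / 1.518 = 0.2879.
Mass of ultimate BOD removed per day: Q(S₀ − S) = 28900 × 742.1 g/m³ = 21447 kg/d.
P_X = Y_obs·Q·(S₀ − S) = 0.2879 × 21447 = 6175 kg VSS/d.
Carbonaceous O₂ demand = substrate oxidised − cell-mass equivalent = 21447 − 1.42 × 6175 = 12678 kg O₂/d.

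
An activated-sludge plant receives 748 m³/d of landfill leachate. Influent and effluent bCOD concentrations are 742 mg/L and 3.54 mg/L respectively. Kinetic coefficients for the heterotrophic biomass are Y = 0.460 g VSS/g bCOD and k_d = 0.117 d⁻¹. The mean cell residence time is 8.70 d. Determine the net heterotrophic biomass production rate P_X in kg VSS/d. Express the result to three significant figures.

Correct the yield for decay: Y_obs = Y/(1 + k_d θ_c) = 0.460 / (1 + 0.117 × 8.70) = 0.460 / 2.018 = 0.2280.
Substrate removed = Q·(S₀ − S) = 748 m³/d × (742 − 3.54) g/m³ = 5.52×10^5 g/d = 552.4 kg/d.
Biomass produced: P_X = Y_obs·Q·ΔS = 0.2280 × 552.4 ≈ 125.9 kg VSS/d.

P_X ≈ 126 kg VSS/d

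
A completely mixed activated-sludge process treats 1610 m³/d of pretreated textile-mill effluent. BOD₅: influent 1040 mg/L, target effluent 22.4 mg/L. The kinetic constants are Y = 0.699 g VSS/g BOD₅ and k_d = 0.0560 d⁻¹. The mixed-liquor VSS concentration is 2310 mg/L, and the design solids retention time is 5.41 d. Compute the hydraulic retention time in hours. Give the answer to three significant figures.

τ ≈ 30.7 h

Rearranging the biomass balance for a CMAS with decay, V = Y·Q·ΔS·θ_c / [X·(1+k_d θ_c)] = 0.699 × 1610 × (1040 − 22.4) × 5.41 / [2310 × (1 + 0.0560 × 5.41)] = 6.2×10^6 / 3010 = 2058 m³.
τ = V/Q = 2058/1610 = 1.279 d, or 30.68 h.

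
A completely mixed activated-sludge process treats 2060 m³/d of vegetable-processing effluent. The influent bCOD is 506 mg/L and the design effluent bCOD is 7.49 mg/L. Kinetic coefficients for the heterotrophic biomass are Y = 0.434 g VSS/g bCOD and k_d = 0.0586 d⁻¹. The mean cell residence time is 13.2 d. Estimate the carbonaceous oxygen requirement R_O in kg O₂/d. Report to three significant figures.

R_O ≈ 670 kg O₂/d

Correct the yield for decay: Y_obs = Y/(1 + k_d θ_c) = 0.434 / (1 + 0.0586 × 13.2) = 0.434 / 1.774 = 0.2447.
Mass of bCOD removed per day: Q(S₀ − S) = 2060 × 498.5 g/m³ = 1027 kg/d.
Biomass synthesised: P_X = Y_obs × 1027 = 251.3 kg VSS/d.
R_O = Q·(S₀ − S) − 1.42·P_X = 1027 − 1.42 × 251.3 = 670.1 kg O₂/d.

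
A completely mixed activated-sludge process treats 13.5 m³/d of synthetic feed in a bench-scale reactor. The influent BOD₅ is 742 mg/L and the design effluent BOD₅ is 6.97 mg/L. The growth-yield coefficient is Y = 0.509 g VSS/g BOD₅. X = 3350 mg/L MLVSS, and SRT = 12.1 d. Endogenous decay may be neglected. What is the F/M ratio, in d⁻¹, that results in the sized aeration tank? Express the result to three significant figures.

F/M ≈ 0.164 d⁻¹

Biomass mass balance (decay neglected): V·X = Y·Q·(S₀ − S)·θ_c, so V = 0.509 × 13.5 × (742 − 6.97) × 12.1 / 3350 = 18.24 m³.
F/M = Q·S₀ / (V·X) = 13.5 × 742 / (18.24 × 3350) = 0.1639 g BOD₅·(g VSS·d)⁻¹.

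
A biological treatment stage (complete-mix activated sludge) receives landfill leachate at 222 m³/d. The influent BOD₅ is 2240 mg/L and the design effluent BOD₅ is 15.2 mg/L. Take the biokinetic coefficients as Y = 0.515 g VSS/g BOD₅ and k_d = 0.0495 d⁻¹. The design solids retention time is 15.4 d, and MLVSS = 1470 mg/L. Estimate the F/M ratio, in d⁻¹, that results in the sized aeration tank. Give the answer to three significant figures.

F/M ≈ 0.224 d⁻¹

From the SRT design equation V = Y Q (S₀−S) θ_c / [X (1 + k_d θ_c)] = 0.515 × 222 × (2240 − 15.2) × 15.4 / [1470 × (1 + 0.0495 × 15.4)] = 3.92×10^6 / 2591 = 1512 m³.
F/M = applied load / biomass = Q·S₀/(V·X) = 222 × 2240 / (1512 × 1470) = 0.2237 d⁻¹.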